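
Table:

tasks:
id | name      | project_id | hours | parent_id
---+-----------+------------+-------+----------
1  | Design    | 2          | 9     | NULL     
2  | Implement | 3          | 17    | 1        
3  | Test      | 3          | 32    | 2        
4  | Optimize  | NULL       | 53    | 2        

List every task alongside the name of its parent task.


This is a self-join: tasks is joined to a second copy of itself, matching each row's parent_id to another row's id. Use LEFT JOIN so rows with parent_id=NULL are kept.
  - task 1 (Design): parent_id=NULL -> NULL
  - task 2 (Implement): parent_id=1 -> Design
  - task 3 (Test): parent_id=2 -> Implement
  - task 4 (Optimize): parent_id=2 -> Implement

SQL:
SELECT a.name AS item, b.name AS parent
FROM tasks a
LEFT JOIN tasks b ON a.parent_id = b.id

Result:
item      | parent   
----------+----------
Design    | NULL     
Implement | Design   
Test      | Implement
Optimize  | Implement


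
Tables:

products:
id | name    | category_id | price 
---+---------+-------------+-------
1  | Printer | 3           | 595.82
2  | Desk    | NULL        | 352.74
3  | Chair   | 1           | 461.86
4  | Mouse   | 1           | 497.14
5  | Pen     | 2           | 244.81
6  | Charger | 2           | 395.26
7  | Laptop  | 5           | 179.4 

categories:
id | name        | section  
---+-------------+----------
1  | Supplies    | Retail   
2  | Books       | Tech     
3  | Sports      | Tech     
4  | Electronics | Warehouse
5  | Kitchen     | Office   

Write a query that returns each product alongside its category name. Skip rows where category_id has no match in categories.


INNER JOIN keeps only products rows whose category_id matches an id in categories. Walk through each product:
  - product 1 (Printer): category_id=3 -> matches Sports
  - product 2 (Desk): category_id=NULL, no match -> dropped
  - product 3 (Chair): category_id=1 -> matches Supplies
  - product 4 (Mouse): category_id=1 -> matches Supplies
  - product 5 (Pen): category_id=2 -> matches Books
  - product 6 (Charger): category_id=2 -> matches Books
  - product 7 (Laptop): category_id=5 -> matches Kitchen
So 1 of 7 rows is dropped.

SQL:
SELECT a.name, b.name AS category
FROM products a
INNER JOIN categories b ON a.category_id = b.id

Result:
name    | category
--------+---------
Printer | Sports  
Chair   | Supplies
Mouse   | Supplies
Pen     | Books   
Charger | Books   
Laptop  | Kitchen 


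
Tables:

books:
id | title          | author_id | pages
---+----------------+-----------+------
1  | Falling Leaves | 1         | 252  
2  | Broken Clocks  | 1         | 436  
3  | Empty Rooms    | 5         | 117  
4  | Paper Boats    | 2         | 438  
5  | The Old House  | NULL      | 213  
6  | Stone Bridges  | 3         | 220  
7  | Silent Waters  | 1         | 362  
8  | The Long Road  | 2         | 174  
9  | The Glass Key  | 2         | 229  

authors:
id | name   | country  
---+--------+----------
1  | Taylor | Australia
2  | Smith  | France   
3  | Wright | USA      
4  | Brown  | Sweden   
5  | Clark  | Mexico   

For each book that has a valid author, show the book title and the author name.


INNER JOIN keeps only books rows whose author_id matches an id in authors. Walk through each book:
  - book 1 (Falling Leaves): author_id=1 -> matches Taylor
  - book 2 (Broken Clocks): author_id=1 -> matches Taylor
  - book 3 (Empty Rooms): author_id=5 -> matches Clark
  - book 4 (Paper Boats): author_id=2 -> matches Smith
  - book 5 (The Old House): author_id=NULL, no match -> dropped
  - book 6 (Stone Bridges): author_id=3 -> matches Wright
  - book 7 (Silent Waters): author_id=1 -> matches Taylor
  - book 8 (The Long Road): author_id=2 -> matches Smith
  - book 9 (The Glass Key): author_id=2 -> matches Smith
So 1 of 9 rows is dropped.

SQL:
SELECT a.title, b.name AS author
FROM books a
INNER JOIN authors b ON a.author_id = b.id

Result:
title          | author
---------------+-------
Falling Leaves | Taylor
Broken Clocks  | Taylor
Empty Rooms    | Clark 
Paper Boats    | Smith 
Stone Bridges  | Wright
Silent Waters  | Taylor
The Long Road  | Smith 
The Glass Key  | Smith 


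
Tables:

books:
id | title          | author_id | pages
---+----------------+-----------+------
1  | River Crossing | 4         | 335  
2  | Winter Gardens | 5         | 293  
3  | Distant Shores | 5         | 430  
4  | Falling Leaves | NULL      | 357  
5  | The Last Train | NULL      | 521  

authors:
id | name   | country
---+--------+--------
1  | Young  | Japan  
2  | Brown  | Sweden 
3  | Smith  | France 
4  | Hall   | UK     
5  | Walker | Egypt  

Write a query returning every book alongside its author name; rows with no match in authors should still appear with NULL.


LEFT JOIN keeps every row from books (the left table); where author_id has no match in authors, the author columns become NULL. Walk through each book:
  - book 1 (River Crossing): author_id=4 -> matches Hall
  - book 2 (Winter Gardens): author_id=5 -> matches Walker
  - book 3 (Distant Shores): author_id=5 -> matches Walker
  - book 4 (Falling Leaves): author_id=NULL, no match -> kept with NULL
  - book 5 (The Last Train): author_id=NULL, no match -> kept with NULL
All 5 rows appear; 2 have NULL author.

SQL:
SELECT a.title, b.name AS author
FROM books a
LEFT JOIN authors b ON a.author_id = b.id

Result:
title          | author
---------------+-------
River Crossing | Hall  
Winter Gardens | Walker
Distant Shores | Walker
Falling Leaves | NULL  
The Last Train | NULL  


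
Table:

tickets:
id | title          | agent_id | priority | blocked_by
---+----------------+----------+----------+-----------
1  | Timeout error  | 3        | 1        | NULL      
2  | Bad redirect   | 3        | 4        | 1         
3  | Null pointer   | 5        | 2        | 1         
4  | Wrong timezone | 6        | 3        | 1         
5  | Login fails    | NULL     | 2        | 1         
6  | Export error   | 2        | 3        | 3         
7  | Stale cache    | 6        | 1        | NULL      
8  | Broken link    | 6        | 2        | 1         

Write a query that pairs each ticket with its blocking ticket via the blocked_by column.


This is a self-join: tickets is joined to a second copy of itself, matching each row's blocked_by to another row's id. Use LEFT JOIN so rows with blocked_by=NULL are kept.
  - ticket 1 (Timeout error): blocked_by=NULL -> NULL
  - ticket 2 (Bad redirect): blocked_by=1 -> Timeout error
  - ticket 3 (Null pointer): blocked_by=1 -> Timeout error
  - ticket 4 (Wrong timezone): blocked_by=1 -> Timeout error
  - ticket 5 (Login fails): blocked_by=1 -> Timeout error
  - ticket 6 (Export error): blocked_by=3 -> Null pointer
  - ticket 7 (Stale cache): blocked_by=NULL -> NULL
  - ticket 8 (Broken link): blocked_by=1 -> Timeout error

SQL:
SELECT a.title AS item, b.title AS blocked_by
FROM tickets a
LEFT JOIN tickets b ON a.blocked_by = b.id

Result:
item           | blocked_by   
---------------+--------------
Timeout error  | NULL         
Bad redirect   | Timeout error
Null pointer   | Timeout error
Wrong timezone | Timeout error
Login fails    | Timeout error
Export error   | Null pointer 
Stale cache    | NULL         
Broken link    | Timeout error


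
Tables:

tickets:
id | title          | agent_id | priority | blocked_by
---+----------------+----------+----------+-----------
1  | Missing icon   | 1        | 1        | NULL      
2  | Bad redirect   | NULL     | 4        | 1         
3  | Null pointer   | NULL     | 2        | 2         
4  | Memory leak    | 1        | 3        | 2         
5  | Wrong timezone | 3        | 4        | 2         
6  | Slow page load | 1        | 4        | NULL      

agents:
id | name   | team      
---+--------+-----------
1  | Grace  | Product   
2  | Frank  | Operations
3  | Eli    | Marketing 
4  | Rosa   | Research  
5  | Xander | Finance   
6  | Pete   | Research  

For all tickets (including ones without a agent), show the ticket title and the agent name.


LEFT JOIN keeps every row from tickets (the left table); where agent_id has no match in agents, the agent columns become NULL. Walk through each ticket:
  - ticket 1 (Missing icon): agent_id=1 -> matches Grace
  - ticket 2 (Bad redirect): agent_id=NULL, no match -> kept with NULL
  - ticket 3 (Null pointer): agent_id=NULL, no match -> kept with NULL
  - ticket 4 (Memory leak): agent_id=1 -> matches Grace
  - ticket 5 (Wrong timezone): agent_id=3 -> matches Eli
  - ticket 6 (Slow page load): agent_id=1 -> matches Grace
All 6 rows appear; 2 have NULL agent.

SQL:
SELECT a.title, b.name AS agent
FROM tickets a
LEFT JOIN agents b ON a.agent_id = b.id

Result:
title          | agent
---------------+------
Missing icon   | Grace
Bad redirect   | NULL 
Null pointer   | NULL 
Memory leak    | Grace
Wrong timezone | Eli  
Slow page load | Grace


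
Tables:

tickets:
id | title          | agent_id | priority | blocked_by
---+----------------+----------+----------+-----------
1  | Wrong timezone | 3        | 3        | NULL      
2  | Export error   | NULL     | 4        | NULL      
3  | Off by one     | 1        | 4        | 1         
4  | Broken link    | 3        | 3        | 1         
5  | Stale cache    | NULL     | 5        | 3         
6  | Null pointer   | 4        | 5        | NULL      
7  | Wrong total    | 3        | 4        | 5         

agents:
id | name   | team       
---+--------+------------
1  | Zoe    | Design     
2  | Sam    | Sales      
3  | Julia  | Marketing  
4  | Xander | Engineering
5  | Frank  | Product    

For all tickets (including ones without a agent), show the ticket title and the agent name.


LEFT JOIN keeps every row from tickets (the left table); where agent_id has no match in agents, the agent columns become NULL. Walk through each ticket:
  - ticket 1 (Wrong timezone): agent_id=3 -> matches Julia
  - ticket 2 (Export error): agent_id=NULL, no match -> kept with NULL
  - ticket 3 (Off by one): agent_id=1 -> matches Zoe
  - ticket 4 (Broken link): agent_id=3 -> matches Julia
  - ticket 5 (Stale cache): agent_id=NULL, no match -> kept with NULL
  - ticket 6 (Null pointer): agent_id=4 -> matches Xander
  - ticket 7 (Wrong total): agent_id=3 -> matches Julia
All 7 rows appear; 2 have NULL agent.

SQL:
SELECT a.title, b.name AS agent
FROM tickets a
LEFT JOIN agents b ON a.agent_id = b.id

Result:
title          | agent 
---------------+-------
Wrong timezone | Julia 
Export error   | NULL  
Off by one     | Zoe   
Broken link    | Julia 
Stale cache    | NULL  
Null pointer   | Xander
Wrong total    | Julia 


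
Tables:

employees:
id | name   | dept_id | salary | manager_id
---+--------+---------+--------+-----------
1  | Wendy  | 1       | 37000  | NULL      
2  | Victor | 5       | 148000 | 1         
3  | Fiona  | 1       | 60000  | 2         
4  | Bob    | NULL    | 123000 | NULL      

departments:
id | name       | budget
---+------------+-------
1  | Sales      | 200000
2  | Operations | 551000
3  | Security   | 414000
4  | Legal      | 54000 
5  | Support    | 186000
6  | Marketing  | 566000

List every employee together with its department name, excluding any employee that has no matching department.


INNER JOIN keeps only employees rows whose dept_id matches an id in departments. Walk through each employee:
  - employee 1 (Wendy): dept_id=1 -> matches Sales
  - employee 2 (Victor): dept_id=5 -> matches Support
  - employee 3 (Fiona): dept_id=1 -> matches Sales
  - employee 4 (Bob): dept_id=NULL, no match -> dropped
So 1 of 4 rows is dropped.

SQL:
SELECT a.name, b.name AS department
FROM employees a
INNER JOIN departments b ON a.dept_id = b.id

Result:
name   | department
-------+-----------
Wendy  | Sales     
Victor | Support   
Fiona  | Sales     


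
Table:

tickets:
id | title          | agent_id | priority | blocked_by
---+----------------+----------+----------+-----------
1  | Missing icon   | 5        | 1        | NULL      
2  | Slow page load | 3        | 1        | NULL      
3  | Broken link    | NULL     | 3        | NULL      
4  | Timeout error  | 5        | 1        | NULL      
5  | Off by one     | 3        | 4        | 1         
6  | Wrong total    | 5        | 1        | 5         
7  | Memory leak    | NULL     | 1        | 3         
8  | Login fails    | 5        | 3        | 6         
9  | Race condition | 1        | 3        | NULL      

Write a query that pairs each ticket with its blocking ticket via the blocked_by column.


This is a self-join: tickets is joined to a second copy of itself, matching each row's blocked_by to another row's id. Use LEFT JOIN so rows with blocked_by=NULL are kept.
  - ticket 1 (Missing icon): blocked_by=NULL -> NULL
  - ticket 2 (Slow page load): blocked_by=NULL -> NULL
  - ticket 3 (Broken link): blocked_by=NULL -> NULL
  - ticket 4 (Timeout error): blocked_by=NULL -> NULL
  - ticket 5 (Off by one): blocked_by=1 -> Missing icon
  - ticket 6 (Wrong total): blocked_by=5 -> Off by one
  - ticket 7 (Memory leak): blocked_by=3 -> Broken link
  - ticket 8 (Login fails): blocked_by=6 -> Wrong total
  - ticket 9 (Race condition): blocked_by=NULL -> NULL

SQL:
SELECT a.title AS item, b.title AS blocked_by
FROM tickets a
LEFT JOIN tickets b ON a.blocked_by = b.id

Result:
item           | blocked_by  
---------------+-------------
Missing icon   | NULL        
Slow page load | NULL        
Broken link    | NULL        
Timeout error  | NULL        
Off by one     | Missing icon
Wrong total    | Off by one  
Memory leak    | Broken link 
Login fails    | Wrong total 
Race condition | NULL        


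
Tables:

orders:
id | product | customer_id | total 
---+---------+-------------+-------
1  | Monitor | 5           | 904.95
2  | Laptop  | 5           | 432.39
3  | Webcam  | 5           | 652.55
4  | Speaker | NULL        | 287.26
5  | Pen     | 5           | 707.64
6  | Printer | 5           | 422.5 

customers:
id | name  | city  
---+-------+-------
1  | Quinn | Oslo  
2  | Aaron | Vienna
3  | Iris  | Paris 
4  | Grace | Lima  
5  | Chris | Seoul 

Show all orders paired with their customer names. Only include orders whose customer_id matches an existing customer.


INNER JOIN keeps only orders rows whose customer_id matches an id in customers. Walk through each order:
  - order 1 (Monitor): customer_id=5 -> matches Chris
  - order 2 (Laptop): customer_id=5 -> matches Chris
  - order 3 (Webcam): customer_id=5 -> matches Chris
  - order 4 (Speaker): customer_id=NULL, no match -> dropped
  - order 5 (Pen): customer_id=5 -> matches Chris
  - order 6 (Printer): customer_id=5 -> matches Chris
So 1 of 6 rows is dropped.

SQL:
SELECT a.product, b.name AS customer
FROM orders a
INNER JOIN customers b ON a.customer_id = b.id

Result:
product | customer
--------+---------
Monitor | Chris   
Laptop  | Chris   
Webcam  | Chris   
Pen     | Chris   
Printer | Chris   


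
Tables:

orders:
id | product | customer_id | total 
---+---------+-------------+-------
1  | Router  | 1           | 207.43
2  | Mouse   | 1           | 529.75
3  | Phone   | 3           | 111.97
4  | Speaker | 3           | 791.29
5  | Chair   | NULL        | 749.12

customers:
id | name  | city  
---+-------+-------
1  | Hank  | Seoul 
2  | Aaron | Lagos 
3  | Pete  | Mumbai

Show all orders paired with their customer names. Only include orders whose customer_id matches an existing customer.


INNER JOIN keeps only orders rows whose customer_id matches an id in customers. Walk through each order:
  - order 1 (Router): customer_id=1 -> matches Hank
  - order 2 (Mouse): customer_id=1 -> matches Hank
  - order 3 (Phone): customer_id=3 -> matches Pete
  - order 4 (Speaker): customer_id=3 -> matches Pete
  - order 5 (Chair): customer_id=NULL, no match -> dropped
So 1 of 5 rows is dropped.

SQL:
SELECT a.product, b.name AS customer
FROM orders a
INNER JOIN customers b ON a.customer_id = b.id

Result:
product | customer
--------+---------
Router  | Hank    
Mouse   | Hank    
Phone   | Pete    
Speaker | Pete    


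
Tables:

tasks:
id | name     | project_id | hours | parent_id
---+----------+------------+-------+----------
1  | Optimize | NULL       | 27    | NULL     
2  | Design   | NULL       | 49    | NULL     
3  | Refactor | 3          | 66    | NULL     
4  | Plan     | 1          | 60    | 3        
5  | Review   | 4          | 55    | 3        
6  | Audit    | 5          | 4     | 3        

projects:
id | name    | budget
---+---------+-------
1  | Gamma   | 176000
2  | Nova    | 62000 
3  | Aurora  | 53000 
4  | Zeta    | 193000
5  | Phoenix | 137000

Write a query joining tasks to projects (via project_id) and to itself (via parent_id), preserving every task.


Two LEFT JOINs from the same base table tasks: one to projects via project_id, one to tasks itself via parent_id. Both are LEFT so every task is preserved.
Match against projects:
  - task 1 (Optimize): project_id=NULL, no match -> kept with NULL
  - task 2 (Design): project_id=NULL, no match -> kept with NULL
  - task 3 (Refactor): project_id=3 -> matches Aurora
  - task 4 (Plan): project_id=1 -> matches Gamma
  - task 5 (Review): project_id=4 -> matches Zeta
  - task 6 (Audit): project_id=5 -> matches Phoenix
Match against tasks (self):
  - task 1 (Optimize): parent_id=NULL -> NULL
  - task 2 (Design): parent_id=NULL -> NULL
  - task 3 (Refactor): parent_id=NULL -> NULL
  - task 4 (Plan): parent_id=3 -> Refactor
  - task 5 (Review): parent_id=3 -> Refactor
  - task 6 (Audit): parent_id=3 -> Refactor

SQL:
SELECT a.name, b.name AS project, c.name AS parent
FROM tasks a
LEFT JOIN projects b ON a.project_id = b.id
LEFT JOIN tasks c ON a.parent_id = c.id

Result:
name     | project | parent  
---------+---------+---------
Optimize | NULL    | NULL    
Design   | NULL    | NULL    
Refactor | Aurora  | NULL    
Plan     | Gamma   | Refactor
Review   | Zeta    | Refactor
Audit    | Phoenix | Refactor


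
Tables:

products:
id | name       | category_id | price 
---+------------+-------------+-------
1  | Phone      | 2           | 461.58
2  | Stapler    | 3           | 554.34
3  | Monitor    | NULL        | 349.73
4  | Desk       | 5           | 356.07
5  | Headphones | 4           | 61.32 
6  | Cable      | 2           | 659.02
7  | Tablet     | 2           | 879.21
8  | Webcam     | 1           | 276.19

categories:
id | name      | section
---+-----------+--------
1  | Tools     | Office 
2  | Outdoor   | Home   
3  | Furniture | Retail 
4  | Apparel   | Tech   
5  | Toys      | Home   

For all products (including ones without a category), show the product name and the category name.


LEFT JOIN keeps every row from products (the left table); where category_id has no match in categories, the category columns become NULL. Walk through each product:
  - product 1 (Phone): category_id=2 -> matches Outdoor
  - product 2 (Stapler): category_id=3 -> matches Furniture
  - product 3 (Monitor): category_id=NULL, no match -> kept with NULL
  - product 4 (Desk): category_id=5 -> matches Toys
  - product 5 (Headphones): category_id=4 -> matches Apparel
  - product 6 (Cable): category_id=2 -> matches Outdoor
  - product 7 (Tablet): category_id=2 -> matches Outdoor
  - product 8 (Webcam): category_id=1 -> matches Tools
All 8 rows appear; 1 has NULL category.

SQL:
SELECT a.name, b.name AS category
FROM products a
LEFT JOIN categories b ON a.category_id = b.id

Result:
name       | category 
-----------+----------
Phone      | Outdoor  
Stapler    | Furniture
Monitor    | NULL     
Desk       | Toys     
Headphones | Apparel  
Cable      | Outdoor  
Tablet     | Outdoor  
Webcam     | Tools    


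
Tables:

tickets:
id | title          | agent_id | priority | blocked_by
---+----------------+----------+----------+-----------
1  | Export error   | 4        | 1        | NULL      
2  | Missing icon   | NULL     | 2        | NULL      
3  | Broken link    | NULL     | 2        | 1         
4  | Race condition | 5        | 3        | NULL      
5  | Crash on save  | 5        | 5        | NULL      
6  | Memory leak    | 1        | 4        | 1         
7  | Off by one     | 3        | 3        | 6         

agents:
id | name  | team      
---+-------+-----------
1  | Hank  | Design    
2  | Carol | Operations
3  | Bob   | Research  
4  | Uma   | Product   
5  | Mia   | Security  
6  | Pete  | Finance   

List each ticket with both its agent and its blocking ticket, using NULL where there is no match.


Two LEFT JOINs from the same base table tickets: one to agents via agent_id, one to tickets itself via blocked_by. Both are LEFT so every ticket is preserved.
Match against agents:
  - ticket 1 (Export error): agent_id=4 -> matches Uma
  - ticket 2 (Missing icon): agent_id=NULL, no match -> kept with NULL
  - ticket 3 (Broken link): agent_id=NULL, no match -> kept with NULL
  - ticket 4 (Race condition): agent_id=5 -> matches Mia
  - ticket 5 (Crash on save): agent_id=5 -> matches Mia
  - ticket 6 (Memory leak): agent_id=1 -> matches Hank
  - ticket 7 (Off by one): agent_id=3 -> matches Bob
Match against tickets (self):
  - ticket 1 (Export error): blocked_by=NULL -> NULL
  - ticket 2 (Missing icon): blocked_by=NULL -> NULL
  - ticket 3 (Broken link): blocked_by=1 -> Export error
  - ticket 4 (Race condition): blocked_by=NULL -> NULL
  - ticket 5 (Crash on save): blocked_by=NULL -> NULL
  - ticket 6 (Memory leak): blocked_by=1 -> Export error
  - ticket 7 (Off by one): blocked_by=6 -> Memory leak

SQL:
SELECT a.title, b.name AS agent, c.title AS blocked_by
FROM tickets a
LEFT JOIN agents b ON a.agent_id = b.id
LEFT JOIN tickets c ON a.blocked_by = c.id

Result:
title          | agent | blocked_by  
---------------+-------+-------------
Export error   | Uma   | NULL        
Missing icon   | NULL  | NULL        
Broken link    | NULL  | Export error
Race condition | Mia   | NULL        
Crash on save  | Mia   | NULL        
Memory leak    | Hank  | Export error
Off by one     | Bob   | Memory leak 


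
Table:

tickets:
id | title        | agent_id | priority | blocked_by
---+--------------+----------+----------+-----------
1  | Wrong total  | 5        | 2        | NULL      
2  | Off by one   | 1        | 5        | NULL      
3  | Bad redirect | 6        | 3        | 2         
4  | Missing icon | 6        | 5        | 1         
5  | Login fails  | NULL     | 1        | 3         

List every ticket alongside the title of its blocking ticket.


This is a self-join: tickets is joined to a second copy of itself, matching each row's blocked_by to another row's id. Use LEFT JOIN so rows with blocked_by=NULL are kept.
  - ticket 1 (Wrong total): blocked_by=NULL -> NULL
  - ticket 2 (Off by one): blocked_by=NULL -> NULL
  - ticket 3 (Bad redirect): blocked_by=2 -> Off by one
  - ticket 4 (Missing icon): blocked_by=1 -> Wrong total
  - ticket 5 (Login fails): blocked_by=3 -> Bad redirect

SQL:
SELECT a.title AS item, b.title AS blocked_by
FROM tickets a
LEFT JOIN tickets b ON a.blocked_by = b.id

Result:
item         | blocked_by  
-------------+-------------
Wrong total  | NULL        
Off by one   | NULL        
Bad redirect | Off by one  
Missing icon | Wrong total 
Login fails  | Bad redirect


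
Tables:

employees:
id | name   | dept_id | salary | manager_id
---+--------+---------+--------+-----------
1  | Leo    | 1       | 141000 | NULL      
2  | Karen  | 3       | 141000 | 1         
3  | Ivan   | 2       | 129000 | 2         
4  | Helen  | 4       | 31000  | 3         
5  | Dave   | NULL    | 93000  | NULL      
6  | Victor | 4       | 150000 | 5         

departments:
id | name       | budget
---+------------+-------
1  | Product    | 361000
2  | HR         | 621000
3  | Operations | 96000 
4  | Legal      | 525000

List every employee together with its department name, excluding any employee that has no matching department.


INNER JOIN keeps only employees rows whose dept_id matches an id in departments. Walk through each employee:
  - employee 1 (Leo): dept_id=1 -> matches Product
  - employee 2 (Karen): dept_id=3 -> matches Operations
  - employee 3 (Ivan): dept_id=2 -> matches HR
  - employee 4 (Helen): dept_id=4 -> matches Legal
  - employee 5 (Dave): dept_id=NULL, no match -> dropped
  - employee 6 (Victor): dept_id=4 -> matches Legal
So 1 of 6 rows is dropped.

SQL:
SELECT a.name, b.name AS department
FROM employees a
INNER JOIN departments b ON a.dept_id = b.id

Result:
name   | department
-------+-----------
Leo    | Product   
Karen  | Operations
Ivan   | HR        
Helen  | Legal     
Victor | Legal     


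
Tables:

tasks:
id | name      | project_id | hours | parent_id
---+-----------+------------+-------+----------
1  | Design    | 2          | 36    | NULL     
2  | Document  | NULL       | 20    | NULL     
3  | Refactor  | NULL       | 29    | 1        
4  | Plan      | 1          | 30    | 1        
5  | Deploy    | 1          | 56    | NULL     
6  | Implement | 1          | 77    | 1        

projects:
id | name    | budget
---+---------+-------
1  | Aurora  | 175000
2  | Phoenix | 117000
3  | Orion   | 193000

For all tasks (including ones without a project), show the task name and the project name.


LEFT JOIN keeps every row from tasks (the left table); where project_id has no match in projects, the project columns become NULL. Walk through each task:
  - task 1 (Design): project_id=2 -> matches Phoenix
  - task 2 (Document): project_id=NULL, no match -> kept with NULL
  - task 3 (Refactor): project_id=NULL, no match -> kept with NULL
  - task 4 (Plan): project_id=1 -> matches Aurora
  - task 5 (Deploy): project_id=1 -> matches Aurora
  - task 6 (Implement): project_id=1 -> matches Aurora
All 6 rows appear; 2 have NULL project.

SQL:
SELECT a.name, b.name AS project
FROM tasks a
LEFT JOIN projects b ON a.project_id = b.id

Result:
name      | project
----------+--------
Design    | Phoenix
Document  | NULL   
Refactor  | NULL   
Plan      | Aurora 
Deploy    | Aurora 
Implement | Aurora 


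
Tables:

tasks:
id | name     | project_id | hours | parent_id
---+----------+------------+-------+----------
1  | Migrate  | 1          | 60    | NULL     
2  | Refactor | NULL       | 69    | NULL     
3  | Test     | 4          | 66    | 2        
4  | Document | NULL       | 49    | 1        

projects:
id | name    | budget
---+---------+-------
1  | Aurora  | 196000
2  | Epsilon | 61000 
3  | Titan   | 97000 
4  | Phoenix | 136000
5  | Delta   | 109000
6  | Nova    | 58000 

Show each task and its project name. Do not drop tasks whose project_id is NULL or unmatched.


LEFT JOIN keeps every row from tasks (the left table); where project_id has no match in projects, the project columns become NULL. Walk through each task:
  - task 1 (Migrate): project_id=1 -> matches Aurora
  - task 2 (Refactor): project_id=NULL, no match -> kept with NULL
  - task 3 (Test): project_id=4 -> matches Phoenix
  - task 4 (Document): project_id=NULL, no match -> kept with NULL
All 4 rows appear; 2 have NULL project.

SQL:
SELECT a.name, b.name AS project
FROM tasks a
LEFT JOIN projects b ON a.project_id = b.id

Result:
name     | project
---------+--------
Migrate  | Aurora 
Refactor | NULL   
Test     | Phoenix
Document | NULL   


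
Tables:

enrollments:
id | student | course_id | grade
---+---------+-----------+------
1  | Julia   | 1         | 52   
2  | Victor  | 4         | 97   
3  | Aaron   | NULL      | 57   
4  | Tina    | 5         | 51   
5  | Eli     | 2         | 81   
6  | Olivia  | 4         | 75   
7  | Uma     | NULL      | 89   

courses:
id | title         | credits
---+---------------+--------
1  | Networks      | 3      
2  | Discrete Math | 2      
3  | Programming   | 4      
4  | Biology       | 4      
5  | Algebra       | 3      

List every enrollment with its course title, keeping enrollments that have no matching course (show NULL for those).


LEFT JOIN keeps every row from enrollments (the left table); where course_id has no match in courses, the course columns become NULL. Walk through each enrollment:
  - enrollment 1 (Julia): course_id=1 -> matches Networks
  - enrollment 2 (Victor): course_id=4 -> matches Biology
  - enrollment 3 (Aaron): course_id=NULL, no match -> kept with NULL
  - enrollment 4 (Tina): course_id=5 -> matches Algebra
  - enrollment 5 (Eli): course_id=2 -> matches Discrete Math
  - enrollment 6 (Olivia): course_id=4 -> matches Biology
  - enrollment 7 (Uma): course_id=NULL, no match -> kept with NULL
All 7 rows appear; 2 have NULL course.

SQL:
SELECT a.student, b.title AS course
FROM enrollments a
LEFT JOIN courses b ON a.course_id = b.id

Result:
student | course       
--------+--------------
Julia   | Networks     
Victor  | Biology      
Aaron   | NULL         
Tina    | Algebra      
Eli     | Discrete Math
Olivia  | Biology      
Uma     | NULL         


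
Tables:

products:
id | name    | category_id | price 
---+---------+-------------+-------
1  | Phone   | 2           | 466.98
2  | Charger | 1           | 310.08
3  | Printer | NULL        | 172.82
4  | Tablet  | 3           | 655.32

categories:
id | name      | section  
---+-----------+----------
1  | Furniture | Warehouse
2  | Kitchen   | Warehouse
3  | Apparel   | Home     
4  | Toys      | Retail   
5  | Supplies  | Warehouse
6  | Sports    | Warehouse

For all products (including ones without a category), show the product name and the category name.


LEFT JOIN keeps every row from products (the left table); where category_id has no match in categories, the category columns become NULL. Walk through each product:
  - product 1 (Phone): category_id=2 -> matches Kitchen
  - product 2 (Charger): category_id=1 -> matches Furniture
  - product 3 (Printer): category_id=NULL, no match -> kept with NULL
  - product 4 (Tablet): category_id=3 -> matches Apparel
All 4 rows appear; 1 has NULL category.

SQL:
SELECT a.name, b.name AS category
FROM products a
LEFT JOIN categories b ON a.category_id = b.id

Result:
name    | category 
--------+----------
Phone   | Kitchen  
Charger | Furniture
Printer | NULL     
Tablet  | Apparel  


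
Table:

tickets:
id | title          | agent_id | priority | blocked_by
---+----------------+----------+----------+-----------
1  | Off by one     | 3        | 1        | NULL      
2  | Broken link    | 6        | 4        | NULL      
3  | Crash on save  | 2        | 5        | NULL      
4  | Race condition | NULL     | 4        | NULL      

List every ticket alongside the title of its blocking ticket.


This is a self-join: tickets is joined to a second copy of itself, matching each row's blocked_by to another row's id. Use LEFT JOIN so rows with blocked_by=NULL are kept.
  - ticket 1 (Off by one): blocked_by=NULL -> NULL
  - ticket 2 (Broken link): blocked_by=NULL -> NULL
  - ticket 3 (Crash on save): blocked_by=NULL -> NULL
  - ticket 4 (Race condition): blocked_by=NULL -> NULL

SQL:
SELECT a.title AS item, b.title AS blocked_by
FROM tickets a
LEFT JOIN tickets b ON a.blocked_by = b.id

Result:
item           | blocked_by
---------------+-----------
Off by one     | NULL      
Broken link    | NULL      
Crash on save  | NULL      
Race condition | NULL      


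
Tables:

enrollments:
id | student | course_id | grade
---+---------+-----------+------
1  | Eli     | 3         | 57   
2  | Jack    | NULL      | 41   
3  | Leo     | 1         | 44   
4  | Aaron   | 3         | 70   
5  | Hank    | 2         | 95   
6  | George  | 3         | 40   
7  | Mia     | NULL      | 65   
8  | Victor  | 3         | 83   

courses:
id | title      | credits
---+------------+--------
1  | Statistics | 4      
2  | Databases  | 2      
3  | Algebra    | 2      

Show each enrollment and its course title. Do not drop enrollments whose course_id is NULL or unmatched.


LEFT JOIN keeps every row from enrollments (the left table); where course_id has no match in courses, the course columns become NULL. Walk through each enrollment:
  - enrollment 1 (Eli): course_id=3 -> matches Algebra
  - enrollment 2 (Jack): course_id=NULL, no match -> kept with NULL
  - enrollment 3 (Leo): course_id=1 -> matches Statistics
  - enrollment 4 (Aaron): course_id=3 -> matches Algebra
  - enrollment 5 (Hank): course_id=2 -> matches Databases
  - enrollment 6 (George): course_id=3 -> matches Algebra
  - enrollment 7 (Mia): course_id=NULL, no match -> kept with NULL
  - enrollment 8 (Victor): course_id=3 -> matches Algebra
All 8 rows appear; 2 have NULL course.

SQL:
SELECT a.student, b.title AS course
FROM enrollments a
LEFT JOIN courses b ON a.course_id = b.id

Result:
student | course    
--------+-----------
Eli     | Algebra   
Jack    | NULL      
Leo     | Statistics
Aaron   | Algebra   
Hank    | Databases 
George  | Algebra   
Mia     | NULL      
Victor  | Algebra   


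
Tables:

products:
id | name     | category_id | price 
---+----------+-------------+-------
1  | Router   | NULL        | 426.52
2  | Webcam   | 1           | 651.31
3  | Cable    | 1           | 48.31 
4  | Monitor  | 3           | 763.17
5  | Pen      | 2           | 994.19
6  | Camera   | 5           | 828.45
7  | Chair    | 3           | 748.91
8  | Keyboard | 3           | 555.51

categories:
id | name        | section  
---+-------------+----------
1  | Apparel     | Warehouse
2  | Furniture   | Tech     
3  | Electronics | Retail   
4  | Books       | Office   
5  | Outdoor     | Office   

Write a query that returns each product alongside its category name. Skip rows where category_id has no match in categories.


INNER JOIN keeps only products rows whose category_id matches an id in categories. Walk through each product:
  - product 1 (Router): category_id=NULL, no match -> dropped
  - product 2 (Webcam): category_id=1 -> matches Apparel
  - product 3 (Cable): category_id=1 -> matches Apparel
  - product 4 (Monitor): category_id=3 -> matches Electronics
  - product 5 (Pen): category_id=2 -> matches Furniture
  - product 6 (Camera): category_id=5 -> matches Outdoor
  - product 7 (Chair): category_id=3 -> matches Electronics
  - product 8 (Keyboard): category_id=3 -> matches Electronics
So 1 of 8 rows is dropped.

SQL:
SELECT a.name, b.name AS category
FROM products a
INNER JOIN categories b ON a.category_id = b.id

Result:
name     | category   
---------+------------
Webcam   | Apparel    
Cable    | Apparel    
Monitor  | Electronics
Pen      | Furniture  
Camera   | Outdoor    
Chair    | Electronics
Keyboard | Electronics


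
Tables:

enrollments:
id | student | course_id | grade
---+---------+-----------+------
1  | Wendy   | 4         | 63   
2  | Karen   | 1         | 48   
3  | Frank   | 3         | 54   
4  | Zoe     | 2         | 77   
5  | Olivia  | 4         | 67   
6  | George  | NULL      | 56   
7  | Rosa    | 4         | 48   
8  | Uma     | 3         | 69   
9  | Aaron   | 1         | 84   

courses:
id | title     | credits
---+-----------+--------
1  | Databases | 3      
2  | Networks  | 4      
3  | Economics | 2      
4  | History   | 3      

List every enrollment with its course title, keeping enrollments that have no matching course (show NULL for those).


LEFT JOIN keeps every row from enrollments (the left table); where course_id has no match in courses, the course columns become NULL. Walk through each enrollment:
  - enrollment 1 (Wendy): course_id=4 -> matches History
  - enrollment 2 (Karen): course_id=1 -> matches Databases
  - enrollment 3 (Frank): course_id=3 -> matches Economics
  - enrollment 4 (Zoe): course_id=2 -> matches Networks
  - enrollment 5 (Olivia): course_id=4 -> matches History
  - enrollment 6 (George): course_id=NULL, no match -> kept with NULL
  - enrollment 7 (Rosa): course_id=4 -> matches History
  - enrollment 8 (Uma): course_id=3 -> matches Economics
  - enrollment 9 (Aaron): course_id=1 -> matches Databases
All 9 rows appear; 1 has NULL course.

SQL:
SELECT a.student, b.title AS course
FROM enrollments a
LEFT JOIN courses b ON a.course_id = b.id

Result:
student | course   
--------+----------
Wendy   | History  
Karen   | Databases
Frank   | Economics
Zoe     | Networks 
Olivia  | History  
George  | NULL     
Rosa    | History  
Uma     | Economics
Aaron   | Databases


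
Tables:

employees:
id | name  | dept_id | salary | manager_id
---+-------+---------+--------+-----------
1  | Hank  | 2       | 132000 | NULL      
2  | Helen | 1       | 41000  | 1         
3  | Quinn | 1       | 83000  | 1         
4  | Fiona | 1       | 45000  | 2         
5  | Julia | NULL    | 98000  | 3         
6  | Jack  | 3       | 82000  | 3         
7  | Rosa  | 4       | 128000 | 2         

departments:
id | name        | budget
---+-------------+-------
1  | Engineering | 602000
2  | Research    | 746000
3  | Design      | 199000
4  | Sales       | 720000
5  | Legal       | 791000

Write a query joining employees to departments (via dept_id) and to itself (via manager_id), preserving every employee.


Two LEFT JOINs from the same base table employees: one to departments via dept_id, one to employees itself via manager_id. Both are LEFT so every employee is preserved.
Match against departments:
  - employee 1 (Hank): dept_id=2 -> matches Research
  - employee 2 (Helen): dept_id=1 -> matches Engineering
  - employee 3 (Quinn): dept_id=1 -> matches Engineering
  - employee 4 (Fiona): dept_id=1 -> matches Engineering
  - employee 5 (Julia): dept_id=NULL, no match -> kept with NULL
  - employee 6 (Jack): dept_id=3 -> matches Design
  - employee 7 (Rosa): dept_id=4 -> matches Sales
Match against employees (self):
  - employee 1 (Hank): manager_id=NULL -> NULL
  - employee 2 (Helen): manager_id=1 -> Hank
  - employee 3 (Quinn): manager_id=1 -> Hank
  - employee 4 (Fiona): manager_id=2 -> Helen
  - employee 5 (Julia): manager_id=3 -> Quinn
  - employee 6 (Jack): manager_id=3 -> Quinn
  - employee 7 (Rosa): manager_id=2 -> Helen

SQL:
SELECT a.name, b.name AS department, c.name AS manager
FROM employees a
LEFT JOIN departments b ON a.dept_id = b.id
LEFT JOIN employees c ON a.manager_id = c.id

Result:
name  | department  | manager
------+-------------+--------
Hank  | Research    | NULL   
Helen | Engineering | Hank   
Quinn | Engineering | Hank   
Fiona | Engineering | Helen  
Julia | NULL        | Quinn  
Jack  | Design      | Quinn  
Rosa  | Sales       | Helen  


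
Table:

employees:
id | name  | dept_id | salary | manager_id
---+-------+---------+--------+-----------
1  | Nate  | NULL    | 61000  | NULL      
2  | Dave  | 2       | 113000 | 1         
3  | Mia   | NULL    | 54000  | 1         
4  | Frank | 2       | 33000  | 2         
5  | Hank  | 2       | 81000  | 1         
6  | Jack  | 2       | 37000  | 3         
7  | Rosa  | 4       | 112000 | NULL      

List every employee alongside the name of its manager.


This is a self-join: employees is joined to a second copy of itself, matching each row's manager_id to another row's id. Use LEFT JOIN so rows with manager_id=NULL are kept.
  - employee 1 (Nate): manager_id=NULL -> NULL
  - employee 2 (Dave): manager_id=1 -> Nate
  - employee 3 (Mia): manager_id=1 -> Nate
  - employee 4 (Frank): manager_id=2 -> Dave
  - employee 5 (Hank): manager_id=1 -> Nate
  - employee 6 (Jack): manager_id=3 -> Mia
  - employee 7 (Rosa): manager_id=NULL -> NULL

SQL:
SELECT a.name AS item, b.name AS manager
FROM employees a
LEFT JOIN employees b ON a.manager_id = b.id

Result:
item  | manager
------+--------
Nate  | NULL   
Dave  | Nate   
Mia   | Nate   
Frank | Dave   
Hank  | Nate   
Jack  | Mia    
Rosa  | NULL   


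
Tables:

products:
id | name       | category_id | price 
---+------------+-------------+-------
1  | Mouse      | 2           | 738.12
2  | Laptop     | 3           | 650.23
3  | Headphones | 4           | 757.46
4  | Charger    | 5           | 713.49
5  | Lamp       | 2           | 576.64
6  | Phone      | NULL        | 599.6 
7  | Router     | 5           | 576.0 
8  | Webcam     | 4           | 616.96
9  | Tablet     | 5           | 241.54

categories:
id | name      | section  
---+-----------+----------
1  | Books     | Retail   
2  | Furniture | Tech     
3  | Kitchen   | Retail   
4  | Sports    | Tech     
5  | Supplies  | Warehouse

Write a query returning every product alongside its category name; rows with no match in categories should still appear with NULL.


LEFT JOIN keeps every row from products (the left table); where category_id has no match in categories, the category columns become NULL. Walk through each product:
  - product 1 (Mouse): category_id=2 -> matches Furniture
  - product 2 (Laptop): category_id=3 -> matches Kitchen
  - product 3 (Headphones): category_id=4 -> matches Sports
  - product 4 (Charger): category_id=5 -> matches Supplies
  - product 5 (Lamp): category_id=2 -> matches Furniture
  - product 6 (Phone): category_id=NULL, no match -> kept with NULL
  - product 7 (Router): category_id=5 -> matches Supplies
  - product 8 (Webcam): category_id=4 -> matches Sports
  - product 9 (Tablet): category_id=5 -> matches Supplies
All 9 rows appear; 1 has NULL category.

SQL:
SELECT a.name, b.name AS category
FROM products a
LEFT JOIN categories b ON a.category_id = b.id

Result:
name       | category 
-----------+----------
Mouse      | Furniture
Laptop     | Kitchen  
Headphones | Sports   
Charger    | Supplies 
Lamp       | Furniture
Phone      | NULL     
Router     | Supplies 
Webcam     | Sports   
Tablet     | Supplies 
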